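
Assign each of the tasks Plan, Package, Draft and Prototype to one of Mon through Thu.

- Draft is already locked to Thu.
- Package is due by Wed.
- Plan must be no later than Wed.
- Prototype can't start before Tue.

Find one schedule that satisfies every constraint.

Plan -> Mon, Prototype -> Tue, Package -> Mon, Draft -> Thu

Checking: Package=Mon in [Mon,Wed]; Draft=Thu in [Thu,Thu]; Plan=Mon in [Mon,Wed]; Prototype=Tue in [Tue,Thu].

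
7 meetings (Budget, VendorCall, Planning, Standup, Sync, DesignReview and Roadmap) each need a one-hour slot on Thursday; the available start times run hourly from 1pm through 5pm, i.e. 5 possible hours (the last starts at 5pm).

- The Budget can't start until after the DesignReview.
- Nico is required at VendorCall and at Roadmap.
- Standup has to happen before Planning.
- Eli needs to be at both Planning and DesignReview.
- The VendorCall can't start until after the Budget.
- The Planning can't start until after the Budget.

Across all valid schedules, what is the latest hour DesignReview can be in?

Downstream work caps DesignReview at 3pm.
DesignReview at 3pm is achievable: Planning in 5pm; Standup in 1pm; Budget in 4pm; Sync in 1pm; DesignReview in 3pm; Roadmap in 1pm; VendorCall in 5pm.

3pm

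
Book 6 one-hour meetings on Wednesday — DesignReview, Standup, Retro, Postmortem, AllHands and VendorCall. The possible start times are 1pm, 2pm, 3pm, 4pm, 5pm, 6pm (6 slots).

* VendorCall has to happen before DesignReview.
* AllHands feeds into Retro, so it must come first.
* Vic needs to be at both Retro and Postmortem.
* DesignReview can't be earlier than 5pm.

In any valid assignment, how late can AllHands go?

5pm

Downstream work caps AllHands at 5pm.
AllHands at 5pm is achievable: VendorCall -> 1pm; Postmortem -> 1pm; Standup -> 1pm; DesignReview -> 5pm; AllHands -> 5pm; Retro -> 6pm.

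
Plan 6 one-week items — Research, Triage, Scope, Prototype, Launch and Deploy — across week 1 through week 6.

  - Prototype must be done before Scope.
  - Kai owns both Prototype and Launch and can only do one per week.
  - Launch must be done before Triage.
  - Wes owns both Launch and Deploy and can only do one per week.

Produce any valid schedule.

Prototype -> week 2, Scope -> week 3, Research -> week 1, Launch -> week 1, Deploy -> week 2, Triage -> week 2

Checking: Launch(week 1) before Triage(week 2); Prototype(week 2) before Scope(week 3); Launch(week 1) != Deploy(week 2); Prototype(week 2) != Launch(week 1).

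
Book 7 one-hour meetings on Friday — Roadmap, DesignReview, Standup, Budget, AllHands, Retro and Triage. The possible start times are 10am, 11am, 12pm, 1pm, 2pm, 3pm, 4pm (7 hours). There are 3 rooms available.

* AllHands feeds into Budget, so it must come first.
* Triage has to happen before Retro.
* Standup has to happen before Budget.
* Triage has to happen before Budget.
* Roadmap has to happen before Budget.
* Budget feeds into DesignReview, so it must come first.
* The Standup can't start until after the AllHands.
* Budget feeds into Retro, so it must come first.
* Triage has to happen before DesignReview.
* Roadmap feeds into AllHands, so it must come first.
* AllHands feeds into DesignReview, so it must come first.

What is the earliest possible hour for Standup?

12pm

Precedence pushes Standup to at least 12pm; downstream work caps Standup at 2pm.
Standup at 12pm is achievable: Retro -> 2pm, Standup -> 12pm, DesignReview -> 2pm, Budget -> 1pm, Triage -> 10am, AllHands -> 11am, Roadmap -> 10am.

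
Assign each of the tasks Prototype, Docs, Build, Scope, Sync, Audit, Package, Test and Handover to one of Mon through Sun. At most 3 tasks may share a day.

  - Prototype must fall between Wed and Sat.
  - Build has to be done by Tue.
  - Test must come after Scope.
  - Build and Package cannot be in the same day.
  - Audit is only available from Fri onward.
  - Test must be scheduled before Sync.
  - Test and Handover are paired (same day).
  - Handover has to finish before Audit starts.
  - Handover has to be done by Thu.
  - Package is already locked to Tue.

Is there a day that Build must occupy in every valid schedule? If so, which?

Build's window is Mon–Tue.
Package is fixed at Tue, and Build can't share a day with Package.
So Build must be Mon.

Mon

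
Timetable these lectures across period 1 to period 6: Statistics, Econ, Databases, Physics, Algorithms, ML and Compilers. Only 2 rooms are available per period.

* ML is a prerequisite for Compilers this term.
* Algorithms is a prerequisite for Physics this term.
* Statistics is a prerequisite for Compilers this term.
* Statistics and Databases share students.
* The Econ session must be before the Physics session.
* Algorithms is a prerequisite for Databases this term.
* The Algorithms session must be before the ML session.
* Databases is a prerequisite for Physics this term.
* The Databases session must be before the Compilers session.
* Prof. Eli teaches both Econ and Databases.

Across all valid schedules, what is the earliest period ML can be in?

period 2

Precedence pushes ML to at least period 2; downstream work caps ML at period 5.
ML at period 2 is achievable: Statistics in period 3, Physics in period 3, Algorithms in period 1, ML in period 2, Databases in period 2, Econ in period 1, Compilers in period 4.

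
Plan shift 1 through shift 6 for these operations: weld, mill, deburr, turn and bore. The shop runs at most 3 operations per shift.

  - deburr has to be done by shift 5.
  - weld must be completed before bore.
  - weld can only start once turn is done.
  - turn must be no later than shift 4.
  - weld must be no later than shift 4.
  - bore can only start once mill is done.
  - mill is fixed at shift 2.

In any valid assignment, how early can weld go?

Precedence pushes weld to at least shift 2; weld's own window allows nothing later than shift 4.
weld at shift 2 is achievable: mill in shift 2; weld in shift 2; deburr in shift 1; bore in shift 3; turn in shift 1.

shift 2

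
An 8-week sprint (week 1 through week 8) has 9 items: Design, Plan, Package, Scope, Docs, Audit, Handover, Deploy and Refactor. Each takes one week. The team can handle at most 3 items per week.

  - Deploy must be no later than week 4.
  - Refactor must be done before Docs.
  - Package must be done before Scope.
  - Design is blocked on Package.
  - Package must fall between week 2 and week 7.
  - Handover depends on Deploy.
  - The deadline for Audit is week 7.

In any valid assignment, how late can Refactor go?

week 7

Downstream work caps Refactor at week 7.
Refactor at week 7 is achievable: Design in week 3; Docs in week 8; Scope in week 3; Plan in week 1; Audit in week 1; Package in week 2; Handover in week 2; Deploy in week 1; Refactor in week 7.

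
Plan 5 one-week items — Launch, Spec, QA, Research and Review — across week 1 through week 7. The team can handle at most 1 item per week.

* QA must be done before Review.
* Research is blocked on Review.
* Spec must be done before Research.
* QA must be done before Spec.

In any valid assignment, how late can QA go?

week 4

Downstream work caps QA at week 5.
QA at week 4 is achievable: Launch=week 1; Review=week 6; Research=week 7; Spec=week 5; QA=week 4.
Nothing later works — the capacity limit rule out every week after week 4.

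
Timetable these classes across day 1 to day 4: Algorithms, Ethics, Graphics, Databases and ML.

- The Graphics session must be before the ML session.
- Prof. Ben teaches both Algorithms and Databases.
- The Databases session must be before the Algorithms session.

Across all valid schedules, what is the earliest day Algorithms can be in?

Precedence pushes Algorithms to at least day 2.
Algorithms at day 2 is achievable: Databases -> day 1; ML -> day 2; Graphics -> day 1; Algorithms -> day 2; Ethics -> day 1.

day 2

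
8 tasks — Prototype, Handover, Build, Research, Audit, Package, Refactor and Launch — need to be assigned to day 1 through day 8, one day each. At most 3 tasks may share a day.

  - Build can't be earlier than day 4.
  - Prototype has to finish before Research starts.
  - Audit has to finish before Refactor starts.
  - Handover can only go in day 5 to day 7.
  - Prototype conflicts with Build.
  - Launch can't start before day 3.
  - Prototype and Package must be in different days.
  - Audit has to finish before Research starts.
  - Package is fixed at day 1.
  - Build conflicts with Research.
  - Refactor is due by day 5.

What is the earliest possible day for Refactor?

Precedence pushes Refactor to at least day 2; Refactor's own window allows nothing later than day 5.
Refactor at day 2 is achievable: Research in day 3, Build in day 4, Launch in day 3, Package in day 1, Handover in day 5, Audit in day 1, Prototype in day 2, Refactor in day 2.

day 2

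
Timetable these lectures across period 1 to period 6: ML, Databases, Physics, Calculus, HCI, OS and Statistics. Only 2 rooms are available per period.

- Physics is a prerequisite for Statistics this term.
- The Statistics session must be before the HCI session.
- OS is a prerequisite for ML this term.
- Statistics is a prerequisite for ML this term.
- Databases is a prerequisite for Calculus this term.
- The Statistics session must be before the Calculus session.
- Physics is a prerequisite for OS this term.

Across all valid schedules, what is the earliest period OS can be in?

Precedence pushes OS to at least period 2; downstream work caps OS at period 5.
OS at period 2 is achievable: Statistics in period 2; Databases in period 1; OS in period 2; Physics in period 1; HCI in period 4; Calculus in period 3; ML in period 3.

period 2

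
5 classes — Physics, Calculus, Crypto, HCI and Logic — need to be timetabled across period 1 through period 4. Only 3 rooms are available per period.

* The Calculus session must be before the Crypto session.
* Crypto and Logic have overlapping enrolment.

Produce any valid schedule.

Calculus -> period 1, Crypto -> period 2, HCI -> period 1, Physics -> period 1, Logic -> period 3

Checking: Calculus(period 1) before Crypto(period 2); Crypto(period 2) != Logic(period 3); max 3 per period (cap 3).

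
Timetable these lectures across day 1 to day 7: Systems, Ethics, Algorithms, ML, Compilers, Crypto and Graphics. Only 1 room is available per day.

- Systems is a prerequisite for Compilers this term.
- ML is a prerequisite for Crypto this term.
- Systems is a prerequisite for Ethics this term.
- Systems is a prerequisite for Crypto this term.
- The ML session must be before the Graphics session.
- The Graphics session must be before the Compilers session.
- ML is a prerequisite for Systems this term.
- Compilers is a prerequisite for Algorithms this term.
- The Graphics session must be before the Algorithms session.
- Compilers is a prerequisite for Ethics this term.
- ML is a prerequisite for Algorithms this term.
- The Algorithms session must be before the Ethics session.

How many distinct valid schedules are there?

9

Splitting on Systems: it can be day 2 (5), day 3 (4). Listing each branch's schedules as (Ethics, Algorithms, ML, Compilers, Crypto, Graphics) by day number:
Systems=day 2: (6,5,1,4,7,3) (7,5,1,4,6,3) (7,6,1,4,5,3) (7,6,1,5,3,4) (7,6,1,5,4,3) — 5.
Systems=day 3: (6,5,1,4,7,2) (7,5,1,4,6,2) (7,6,1,4,5,2) (7,6,1,5,4,2) — 4.
Summing: 5 + 4 = 9.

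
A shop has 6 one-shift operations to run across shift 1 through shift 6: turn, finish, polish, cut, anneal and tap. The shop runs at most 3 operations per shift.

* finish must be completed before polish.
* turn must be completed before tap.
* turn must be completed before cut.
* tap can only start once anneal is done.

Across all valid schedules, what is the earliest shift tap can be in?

shift 2

Precedence pushes tap to at least shift 2.
tap at shift 2 is achievable: turn=shift 1; tap=shift 2; finish=shift 1; cut=shift 2; polish=shift 2; anneal=shift 1.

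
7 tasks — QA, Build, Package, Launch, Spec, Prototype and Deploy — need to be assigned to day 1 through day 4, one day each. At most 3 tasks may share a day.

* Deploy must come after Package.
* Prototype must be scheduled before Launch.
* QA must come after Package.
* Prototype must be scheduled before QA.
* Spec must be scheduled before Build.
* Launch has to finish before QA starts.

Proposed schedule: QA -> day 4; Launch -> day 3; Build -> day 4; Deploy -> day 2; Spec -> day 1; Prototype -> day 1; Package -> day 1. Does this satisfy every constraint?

At most 3 tasks may share a day — holds.
Spec must be scheduled before Build — holds.
Deploy must come after Package — holds.
Prototype must be scheduled before QA — holds.
QA must come after Package — holds.
Prototype must be scheduled before Launch — holds.
Launch has to finish before QA starts — holds.

Yes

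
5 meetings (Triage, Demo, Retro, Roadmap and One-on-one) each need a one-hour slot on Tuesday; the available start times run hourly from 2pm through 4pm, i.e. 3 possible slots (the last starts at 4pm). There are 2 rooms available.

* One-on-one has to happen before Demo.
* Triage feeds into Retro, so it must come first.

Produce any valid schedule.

Roadmap in 4pm; Demo in 3pm; Retro in 3pm; Triage in 2pm; One-on-one in 2pm

Checking: One-on-one(2pm) before Demo(3pm); Triage(2pm) before Retro(3pm); max 2 per slot (cap 2).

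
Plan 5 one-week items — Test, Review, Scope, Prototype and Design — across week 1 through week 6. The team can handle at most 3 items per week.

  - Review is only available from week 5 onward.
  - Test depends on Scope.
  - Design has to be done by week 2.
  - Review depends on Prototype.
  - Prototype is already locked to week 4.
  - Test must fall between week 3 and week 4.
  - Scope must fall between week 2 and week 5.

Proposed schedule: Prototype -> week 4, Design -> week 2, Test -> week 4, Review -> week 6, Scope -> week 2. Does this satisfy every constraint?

Design has to be done by week 2 — holds.
Review is only available from week 5 onward — holds.
Test must fall between week 3 and week 4 — holds.
Review depends on Prototype — holds.
Scope must fall between week 2 and week 5 — holds.
The team can handle at most 3 items per week — holds.
Test depends on Scope — holds.
Prototype is already locked to week 4 — holds.

Yes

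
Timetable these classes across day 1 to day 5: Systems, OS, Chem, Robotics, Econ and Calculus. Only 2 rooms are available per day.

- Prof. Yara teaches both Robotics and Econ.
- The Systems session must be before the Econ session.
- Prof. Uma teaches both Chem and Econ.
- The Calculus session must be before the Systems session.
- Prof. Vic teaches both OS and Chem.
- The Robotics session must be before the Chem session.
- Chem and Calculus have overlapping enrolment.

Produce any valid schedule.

Chem -> day 2; Calculus -> day 1; OS -> day 3; Robotics -> day 1; Systems -> day 2; Econ -> day 3

Checking: Robotics(day 1) before Chem(day 2); Systems(day 2) before Econ(day 3); Calculus(day 1) before Systems(day 2); Robotics(day 1) != Econ(day 3); Chem(day 2) != Econ(day 3); Chem(day 2) != Calculus(day 1); OS(day 3) != Chem(day 2); max 2 per day (cap 2).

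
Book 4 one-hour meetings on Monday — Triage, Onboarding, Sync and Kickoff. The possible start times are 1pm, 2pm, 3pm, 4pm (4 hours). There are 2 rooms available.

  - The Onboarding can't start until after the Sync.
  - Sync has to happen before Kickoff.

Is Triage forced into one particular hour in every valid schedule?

No

Triage can be 1pm (e.g. Onboarding=2pm, Kickoff=2pm, Sync=1pm, Triage=1pm) or 2pm (e.g. Onboarding=2pm, Sync=1pm, Kickoff=3pm, Triage=2pm).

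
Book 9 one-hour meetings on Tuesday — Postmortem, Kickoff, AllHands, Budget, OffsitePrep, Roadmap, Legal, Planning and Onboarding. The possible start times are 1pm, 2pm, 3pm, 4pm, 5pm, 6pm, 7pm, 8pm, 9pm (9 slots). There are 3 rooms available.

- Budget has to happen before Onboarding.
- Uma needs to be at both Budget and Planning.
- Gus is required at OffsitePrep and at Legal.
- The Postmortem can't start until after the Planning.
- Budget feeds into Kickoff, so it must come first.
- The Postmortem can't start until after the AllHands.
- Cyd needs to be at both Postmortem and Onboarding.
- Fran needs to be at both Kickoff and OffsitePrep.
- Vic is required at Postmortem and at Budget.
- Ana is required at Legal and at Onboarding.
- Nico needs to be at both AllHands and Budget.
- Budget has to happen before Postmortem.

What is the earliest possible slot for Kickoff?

Precedence pushes Kickoff to at least 2pm.
Kickoff at 2pm is achievable: Kickoff -> 2pm; Legal -> 3pm; Roadmap -> 1pm; Budget -> 1pm; Planning -> 2pm; Postmortem -> 3pm; OffsitePrep -> 1pm; AllHands -> 2pm; Onboarding -> 4pm.

2pm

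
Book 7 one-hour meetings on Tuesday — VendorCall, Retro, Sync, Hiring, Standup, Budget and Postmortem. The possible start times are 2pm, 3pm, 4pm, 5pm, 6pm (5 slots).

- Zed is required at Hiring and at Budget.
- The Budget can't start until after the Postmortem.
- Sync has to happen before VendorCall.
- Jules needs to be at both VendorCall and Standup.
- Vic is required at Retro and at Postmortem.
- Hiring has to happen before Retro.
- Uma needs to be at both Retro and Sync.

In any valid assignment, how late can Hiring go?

5pm

Downstream work caps Hiring at 5pm.
Hiring at 5pm is achievable: Retro -> 6pm, VendorCall -> 3pm, Hiring -> 5pm, Standup -> 2pm, Budget -> 3pm, Postmortem -> 2pm, Sync -> 2pm.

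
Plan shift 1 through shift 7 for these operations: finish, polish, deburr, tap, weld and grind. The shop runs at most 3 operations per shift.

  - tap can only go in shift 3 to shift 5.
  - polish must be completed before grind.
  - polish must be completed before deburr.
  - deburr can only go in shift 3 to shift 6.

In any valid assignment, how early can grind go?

Precedence pushes grind to at least shift 2.
grind at shift 2 is achievable: grind=shift 2, polish=shift 1, weld=shift 1, deburr=shift 3, finish=shift 1, tap=shift 3.

shift 2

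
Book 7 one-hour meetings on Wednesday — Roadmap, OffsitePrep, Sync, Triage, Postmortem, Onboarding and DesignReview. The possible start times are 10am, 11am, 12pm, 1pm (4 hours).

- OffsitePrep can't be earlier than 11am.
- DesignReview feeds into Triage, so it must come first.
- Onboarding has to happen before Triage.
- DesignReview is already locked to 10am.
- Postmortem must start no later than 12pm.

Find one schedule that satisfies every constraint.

Onboarding=10am; Roadmap=10am; Sync=10am; Triage=11am; OffsitePrep=11am; DesignReview=10am; Postmortem=10am

Checking: Onboarding(10am) before Triage(11am); DesignReview(10am) before Triage(11am); Postmortem=10am in [10am,12pm]; DesignReview=10am in [10am,10am]; OffsitePrep=11am in [11am,1pm].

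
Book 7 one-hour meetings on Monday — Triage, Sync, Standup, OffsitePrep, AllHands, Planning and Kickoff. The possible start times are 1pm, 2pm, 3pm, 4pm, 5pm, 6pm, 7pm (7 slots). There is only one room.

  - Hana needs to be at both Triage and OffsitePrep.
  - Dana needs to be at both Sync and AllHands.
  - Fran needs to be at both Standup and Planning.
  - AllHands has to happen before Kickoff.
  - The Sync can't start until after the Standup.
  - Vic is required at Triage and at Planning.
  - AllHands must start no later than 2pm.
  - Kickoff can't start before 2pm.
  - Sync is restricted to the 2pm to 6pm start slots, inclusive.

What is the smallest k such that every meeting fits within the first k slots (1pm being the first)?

The precedence chain requires at least 2 distinct slots.
With at most 1 per slot and 7 meetings, at least 7 slots are needed.
7 works (last occupied slot: 7pm): for example Kickoff=4pm; Standup=2pm; Planning=7pm; OffsitePrep=6pm; AllHands=1pm; Sync=3pm; Triage=5pm.

7 slots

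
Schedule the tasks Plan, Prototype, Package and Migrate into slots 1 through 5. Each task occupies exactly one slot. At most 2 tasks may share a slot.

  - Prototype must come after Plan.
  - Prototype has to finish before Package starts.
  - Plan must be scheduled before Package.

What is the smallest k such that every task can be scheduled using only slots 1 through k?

The precedence chain requires at least 3 distinct slots.
With at most 2 per slot and 4 tasks, at least 2 slots are needed.
3 works (last occupied slot: 3): for example Package in 3, Prototype in 2, Migrate in 1, Plan in 1.

3 slots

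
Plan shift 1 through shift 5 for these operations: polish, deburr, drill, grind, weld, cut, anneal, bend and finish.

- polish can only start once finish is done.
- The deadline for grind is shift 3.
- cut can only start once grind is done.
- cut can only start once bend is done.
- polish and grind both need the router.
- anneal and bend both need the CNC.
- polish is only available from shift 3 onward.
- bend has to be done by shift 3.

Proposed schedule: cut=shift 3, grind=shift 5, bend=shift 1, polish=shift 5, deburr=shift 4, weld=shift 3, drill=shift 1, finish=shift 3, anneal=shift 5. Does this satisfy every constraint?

No. The deadline for grind is shift 3 is not satisfied.

polish is only available from shift 3 onward — holds.
cut can only start once bend is done — holds.
polish can only start once finish is done — holds.
cut can only start once grind is done — violated.
polish and grind both need the router — violated.
The deadline for grind is shift 3 — violated.
bend has to be done by shift 3 — holds.
anneal and bend both need the CNC — holds.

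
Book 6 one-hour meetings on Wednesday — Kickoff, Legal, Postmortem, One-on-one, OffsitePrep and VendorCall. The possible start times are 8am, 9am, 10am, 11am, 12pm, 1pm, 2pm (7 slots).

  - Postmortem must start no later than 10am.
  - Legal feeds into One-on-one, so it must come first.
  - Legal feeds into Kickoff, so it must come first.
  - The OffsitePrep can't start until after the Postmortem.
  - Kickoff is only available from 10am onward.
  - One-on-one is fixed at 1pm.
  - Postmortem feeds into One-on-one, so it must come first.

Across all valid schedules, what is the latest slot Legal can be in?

12pm

Downstream work caps Legal at 12pm.
Legal at 12pm is achievable: VendorCall -> 8am; One-on-one -> 1pm; Postmortem -> 8am; OffsitePrep -> 9am; Kickoff -> 1pm; Legal -> 12pm.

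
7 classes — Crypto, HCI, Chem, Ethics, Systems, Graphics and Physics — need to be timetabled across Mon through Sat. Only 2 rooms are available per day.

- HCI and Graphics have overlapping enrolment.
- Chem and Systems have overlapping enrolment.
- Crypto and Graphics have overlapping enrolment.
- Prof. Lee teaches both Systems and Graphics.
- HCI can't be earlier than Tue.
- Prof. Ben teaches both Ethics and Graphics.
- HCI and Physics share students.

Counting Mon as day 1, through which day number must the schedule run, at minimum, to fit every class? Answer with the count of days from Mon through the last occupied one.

4 days

With at most 2 per day and 7 classes, at least 4 days are needed.
HCI can't be placed before Tue — that is day 2 counting from Mon — so the schedule must run through at least 2 days.
4 works (last occupied day: Thu): for example Physics in Wed; Chem in Mon; Ethics in Tue; HCI in Tue; Systems in Wed; Crypto in Mon; Graphics in Thu.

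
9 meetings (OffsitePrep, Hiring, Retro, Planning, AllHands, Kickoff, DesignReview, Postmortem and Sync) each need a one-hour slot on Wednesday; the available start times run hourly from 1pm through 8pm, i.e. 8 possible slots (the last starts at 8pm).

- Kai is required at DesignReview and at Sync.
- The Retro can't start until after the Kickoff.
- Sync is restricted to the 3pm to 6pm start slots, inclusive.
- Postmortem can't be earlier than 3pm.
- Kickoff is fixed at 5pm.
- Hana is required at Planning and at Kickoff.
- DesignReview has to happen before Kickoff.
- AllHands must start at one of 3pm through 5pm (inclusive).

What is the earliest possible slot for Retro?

6pm

Precedence pushes Retro to at least 6pm.
Retro at 6pm is achievable: Kickoff -> 5pm, OffsitePrep -> 1pm, Sync -> 3pm, Planning -> 1pm, Postmortem -> 3pm, Hiring -> 1pm, DesignReview -> 1pm, Retro -> 6pm, AllHands -> 3pm.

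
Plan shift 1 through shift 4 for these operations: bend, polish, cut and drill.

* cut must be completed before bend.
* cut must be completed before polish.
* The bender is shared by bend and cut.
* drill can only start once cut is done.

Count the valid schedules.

36

Splitting on bend: it can be shift 2 (9), shift 3 (13), shift 4 (14). Listing each branch's schedules as (polish, cut, drill) by shift number:
bend=shift 2: (2,1,2) (2,1,3) (2,1,4) (3,1,2) (3,1,3) (3,1,4) (4,1,2) (4,1,3) (4,1,4) — 9.
bend=shift 3: (2,1,2) (2,1,3) (2,1,4) (3,1,2) (3,1,3) (3,1,4) (3,2,3) (3,2,4) (4,1,2) (4,1,3) (4,1,4) (4,2,3) (4,2,4) — 13.
bend=shift 4: (2,1,2) (2,1,3) (2,1,4) (3,1,2) (3,1,3) (3,1,4) (3,2,3) (3,2,4) (4,1,2) (4,1,3) (4,1,4) (4,2,3) (4,2,4) (4,3,4) — 14.
Summing: 9 + 13 + 14 = 36.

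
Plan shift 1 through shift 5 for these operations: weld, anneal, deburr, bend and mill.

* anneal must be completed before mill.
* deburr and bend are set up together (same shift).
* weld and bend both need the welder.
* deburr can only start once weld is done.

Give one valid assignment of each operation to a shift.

deburr=shift 2, weld=shift 1, anneal=shift 1, bend=shift 2, mill=shift 2

Checking: anneal(shift 1) before mill(shift 2); weld(shift 1) before deburr(shift 2); weld(shift 1) != bend(shift 2); deburr = bend = shift 2.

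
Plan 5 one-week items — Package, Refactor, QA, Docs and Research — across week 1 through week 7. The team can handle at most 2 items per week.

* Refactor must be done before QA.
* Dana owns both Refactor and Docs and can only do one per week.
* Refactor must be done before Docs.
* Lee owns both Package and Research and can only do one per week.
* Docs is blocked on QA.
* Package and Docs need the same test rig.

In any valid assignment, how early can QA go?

Precedence pushes QA to at least week 2; downstream work caps QA at week 6.
QA at week 2 is achievable: Refactor -> week 1; QA -> week 2; Research -> week 2; Package -> week 1; Docs -> week 3.

week 2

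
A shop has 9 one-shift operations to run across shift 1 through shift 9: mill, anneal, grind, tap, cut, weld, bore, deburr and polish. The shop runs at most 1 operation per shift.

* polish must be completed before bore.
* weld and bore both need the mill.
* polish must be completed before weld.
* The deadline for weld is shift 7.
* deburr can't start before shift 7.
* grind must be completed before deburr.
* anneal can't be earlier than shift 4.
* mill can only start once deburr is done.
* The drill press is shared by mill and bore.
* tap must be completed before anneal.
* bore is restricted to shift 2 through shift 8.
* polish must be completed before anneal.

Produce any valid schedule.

tap -> shift 3; bore -> shift 5; weld -> shift 2; anneal -> shift 4; cut -> shift 9; grind -> shift 6; mill -> shift 8; polish -> shift 1; deburr -> shift 7

Checking: polish(shift 1) before bore(shift 5); polish(shift 1) before anneal(shift 4); deburr(shift 7) before mill(shift 8); tap(shift 3) before anneal(shift 4); polish(shift 1) before weld(shift 2); grind(shift 6) before deburr(shift 7); weld(shift 2) != bore(shift 5); mill(shift 8) != bore(shift 5); anneal=shift 4 in [shift 4,shift 9]; bore=shift 5 in [shift 2,shift 8]; weld=shift 2 in [shift 1,shift 7]; deburr=shift 7 in [shift 7,shift 9]; max 1 per shift (cap 1).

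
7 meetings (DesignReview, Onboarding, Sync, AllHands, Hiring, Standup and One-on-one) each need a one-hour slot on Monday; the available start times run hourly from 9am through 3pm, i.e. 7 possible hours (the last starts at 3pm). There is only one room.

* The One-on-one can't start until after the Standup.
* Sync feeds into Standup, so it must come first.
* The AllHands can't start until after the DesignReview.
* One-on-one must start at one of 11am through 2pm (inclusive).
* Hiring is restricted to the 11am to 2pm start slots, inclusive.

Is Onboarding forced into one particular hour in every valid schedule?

Onboarding can be 9am (e.g. Sync=10am, Standup=11am, AllHands=3pm, DesignReview=2pm, One-on-one=12pm, Onboarding=9am, Hiring=1pm) or 10am (e.g. Hiring in 1pm; Standup in 11am; AllHands in 3pm; Onboarding in 10am; DesignReview in 2pm; Sync in 9am; One-on-one in 12pm).

No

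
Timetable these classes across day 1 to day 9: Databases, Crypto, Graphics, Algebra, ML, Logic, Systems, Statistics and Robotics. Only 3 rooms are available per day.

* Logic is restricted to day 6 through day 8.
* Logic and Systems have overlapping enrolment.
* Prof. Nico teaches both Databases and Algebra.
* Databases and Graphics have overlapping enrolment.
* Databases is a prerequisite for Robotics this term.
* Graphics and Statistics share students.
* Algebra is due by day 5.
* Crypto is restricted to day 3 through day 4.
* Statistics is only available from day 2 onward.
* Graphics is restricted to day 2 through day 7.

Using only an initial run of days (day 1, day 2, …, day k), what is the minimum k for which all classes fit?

The precedence chain requires at least 2 distinct days.
With at most 3 per day and 9 classes, at least 3 days are needed.
Logic can't be placed before day 6, so the schedule must run through at least day 6.
6 works (last occupied day: day 6): for example Algebra in day 1, Robotics in day 4, Databases in day 3, Crypto in day 3, Logic in day 6, Systems in day 1, ML in day 1, Statistics in day 3, Graphics in day 2.

6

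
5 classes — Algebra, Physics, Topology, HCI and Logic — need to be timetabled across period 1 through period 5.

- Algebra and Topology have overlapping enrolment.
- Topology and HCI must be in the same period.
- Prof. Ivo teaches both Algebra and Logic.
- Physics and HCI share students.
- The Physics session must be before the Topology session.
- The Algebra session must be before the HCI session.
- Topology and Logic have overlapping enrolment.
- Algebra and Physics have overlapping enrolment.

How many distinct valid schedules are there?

60

Splitting on Algebra: it can be period 1 (18), period 2 (18), period 3 (15), period 4 (9). Listing each branch's schedules as (Physics, Topology, HCI, Logic) by period number:
Algebra=period 1: (2,3,3,2) (2,3,3,4) (2,3,3,5) (2,4,4,2) (2,4,4,3) (2,4,4,5) (2,5,5,2) (2,5,5,3) (2,5,5,4) (3,4,4,2) (3,4,4,3) (3,4,4,5) (3,5,5,2) (3,5,5,3) (3,5,5,4) (4,5,5,2) (4,5,5,3) (4,5,5,4) — 18.
Algebra=period 2: (1,3,3,1) (1,3,3,4) (1,3,3,5) (1,4,4,1) (1,4,4,3) (1,4,4,5) (1,5,5,1) (1,5,5,3) (1,5,5,4) (3,4,4,1) (3,4,4,3) (3,4,4,5) (3,5,5,1) (3,5,5,3) (3,5,5,4) (4,5,5,1) (4,5,5,3) (4,5,5,4) — 18.
Algebra=period 3: (1,4,4,1) (1,4,4,2) (1,4,4,5) (1,5,5,1) (1,5,5,2) (1,5,5,4) (2,4,4,1) (2,4,4,2) (2,4,4,5) (2,5,5,1) (2,5,5,2) (2,5,5,4) (4,5,5,1) (4,5,5,2) (4,5,5,4) — 15.
Algebra=period 4: (1,5,5,1) (1,5,5,2) (1,5,5,3) (2,5,5,1) (2,5,5,2) (2,5,5,3) (3,5,5,1) (3,5,5,2) (3,5,5,3) — 9.
Summing: 18 + 18 + 15 + 9 = 60.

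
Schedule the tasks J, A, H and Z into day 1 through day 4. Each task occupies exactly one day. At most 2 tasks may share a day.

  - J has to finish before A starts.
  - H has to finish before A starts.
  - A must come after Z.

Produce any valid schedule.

A in day 3, H in day 1, J in day 1, Z in day 2

Checking: Z(day 2) before A(day 3); H(day 1) before A(day 3); J(day 1) before A(day 3); max 2 per day (cap 2).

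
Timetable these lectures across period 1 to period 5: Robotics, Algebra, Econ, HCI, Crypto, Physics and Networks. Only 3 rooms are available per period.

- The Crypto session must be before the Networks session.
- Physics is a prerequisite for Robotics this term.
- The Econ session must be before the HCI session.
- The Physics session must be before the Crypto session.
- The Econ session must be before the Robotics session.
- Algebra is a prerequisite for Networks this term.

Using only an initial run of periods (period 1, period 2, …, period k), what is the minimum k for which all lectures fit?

The precedence chain requires at least 3 distinct periods.
With at most 3 per period and 7 lectures, at least 3 periods are needed.
3 works (last occupied period: period 3): for example HCI in period 2, Robotics in period 2, Networks in period 3, Econ in period 1, Crypto in period 2, Physics in period 1, Algebra in period 1.

3 periods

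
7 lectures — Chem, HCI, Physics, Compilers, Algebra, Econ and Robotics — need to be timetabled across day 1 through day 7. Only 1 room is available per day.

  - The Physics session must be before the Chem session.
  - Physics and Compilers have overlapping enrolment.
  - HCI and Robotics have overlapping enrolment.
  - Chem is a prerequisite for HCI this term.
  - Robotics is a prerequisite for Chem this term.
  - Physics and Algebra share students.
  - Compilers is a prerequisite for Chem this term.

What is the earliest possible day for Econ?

day 1

Econ at day 1 is achievable: Compilers=day 3; Robotics=day 4; Chem=day 5; Econ=day 1; HCI=day 6; Physics=day 2; Algebra=day 7.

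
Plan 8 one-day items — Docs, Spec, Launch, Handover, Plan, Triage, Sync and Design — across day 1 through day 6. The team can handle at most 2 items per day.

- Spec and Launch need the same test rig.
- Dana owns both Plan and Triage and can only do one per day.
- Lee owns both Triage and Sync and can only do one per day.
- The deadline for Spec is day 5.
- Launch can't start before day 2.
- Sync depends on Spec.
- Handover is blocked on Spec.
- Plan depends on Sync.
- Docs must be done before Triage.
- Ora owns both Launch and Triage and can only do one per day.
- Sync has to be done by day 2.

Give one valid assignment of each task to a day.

Handover in day 3, Design in day 4, Docs in day 1, Plan in day 3, Sync in day 2, Spec in day 1, Triage in day 4, Launch in day 2

Checking: Docs(day 1) before Triage(day 4); Spec(day 1) before Sync(day 2); Spec(day 1) before Handover(day 3); Sync(day 2) before Plan(day 3); Launch(day 2) != Triage(day 4); Plan(day 3) != Triage(day 4); Spec(day 1) != Launch(day 2); Triage(day 4) != Sync(day 2); Launch=day 2 in [day 2,day 6]; Sync=day 2 in [day 1,day 2]; Spec=day 1 in [day 1,day 5]; max 2 per day (cap 2).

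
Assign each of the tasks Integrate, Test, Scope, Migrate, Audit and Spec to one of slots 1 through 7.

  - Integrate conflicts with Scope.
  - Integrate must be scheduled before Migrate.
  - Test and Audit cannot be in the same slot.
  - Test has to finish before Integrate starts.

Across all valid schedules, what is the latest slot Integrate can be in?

Precedence pushes Integrate to at least 2; downstream work caps Integrate at 6.
Integrate at 6 is achievable: Integrate in 6, Audit in 2, Migrate in 7, Scope in 1, Test in 1, Spec in 1.

6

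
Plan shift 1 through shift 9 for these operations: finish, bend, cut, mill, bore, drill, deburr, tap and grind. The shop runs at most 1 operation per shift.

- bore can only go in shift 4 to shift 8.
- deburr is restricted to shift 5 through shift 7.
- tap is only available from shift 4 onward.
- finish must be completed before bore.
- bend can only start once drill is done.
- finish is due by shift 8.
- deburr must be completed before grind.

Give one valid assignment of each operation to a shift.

deburr=shift 5; finish=shift 1; bore=shift 4; bend=shift 3; grind=shift 7; mill=shift 9; drill=shift 2; tap=shift 6; cut=shift 8

Checking: drill(shift 2) before bend(shift 3); finish(shift 1) before bore(shift 4); deburr(shift 5) before grind(shift 7); deburr=shift 5 in [shift 5,shift 7]; tap=shift 6 in [shift 4,shift 9]; bore=shift 4 in [shift 4,shift 8]; finish=shift 1 in [shift 1,shift 8]; max 1 per shift (cap 1).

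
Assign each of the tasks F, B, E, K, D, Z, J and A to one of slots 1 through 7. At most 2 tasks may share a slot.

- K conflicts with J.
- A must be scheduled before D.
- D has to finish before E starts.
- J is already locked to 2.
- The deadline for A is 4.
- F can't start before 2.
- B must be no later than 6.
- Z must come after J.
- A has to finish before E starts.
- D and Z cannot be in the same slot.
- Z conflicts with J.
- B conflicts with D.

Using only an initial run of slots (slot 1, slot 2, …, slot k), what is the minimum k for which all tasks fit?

4

The precedence chain requires at least 3 distinct slots.
With at most 2 per slot and 8 tasks, at least 4 slots are needed.
4 works (last occupied slot: 4): for example B=1; J=2; F=2; K=3; Z=4; D=3; A=1; E=4.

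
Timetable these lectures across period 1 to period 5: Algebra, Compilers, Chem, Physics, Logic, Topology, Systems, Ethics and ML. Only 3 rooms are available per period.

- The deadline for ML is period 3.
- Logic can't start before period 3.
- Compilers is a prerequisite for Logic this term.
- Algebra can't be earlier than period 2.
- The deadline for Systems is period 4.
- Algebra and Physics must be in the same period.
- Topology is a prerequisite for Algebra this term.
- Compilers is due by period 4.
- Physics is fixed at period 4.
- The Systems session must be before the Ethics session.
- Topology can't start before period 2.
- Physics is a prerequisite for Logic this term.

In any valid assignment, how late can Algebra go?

period 4

Algebra is available from period 2; Algebra must be in the same period as Physics, which can't be before period 4, so Algebra is at least period 4; Algebra must be in the same period as Physics, which can't be after period 4, so Algebra is at most period 4.
Algebra at period 4 is achievable: Algebra -> period 4, Compilers -> period 1, ML -> period 1, Ethics -> period 2, Logic -> period 5, Chem -> period 2, Topology -> period 2, Systems -> period 1, Physics -> period 4.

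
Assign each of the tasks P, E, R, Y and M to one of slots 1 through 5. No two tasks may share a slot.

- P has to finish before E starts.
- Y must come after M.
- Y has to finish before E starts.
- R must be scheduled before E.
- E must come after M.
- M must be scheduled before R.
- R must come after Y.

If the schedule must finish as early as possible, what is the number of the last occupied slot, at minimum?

5

The precedence chain requires at least 4 distinct slots.
With at most 1 per slot and 5 tasks, at least 5 slots are needed.
5 works (last occupied slot: 5): for example R -> 3, E -> 5, M -> 1, P -> 4, Y -> 2.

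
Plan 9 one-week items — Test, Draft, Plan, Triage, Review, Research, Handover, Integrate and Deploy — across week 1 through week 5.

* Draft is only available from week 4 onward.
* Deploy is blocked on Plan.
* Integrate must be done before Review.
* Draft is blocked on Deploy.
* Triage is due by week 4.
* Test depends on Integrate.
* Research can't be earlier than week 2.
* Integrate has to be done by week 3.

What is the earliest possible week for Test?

Precedence pushes Test to at least week 2.
Test at week 2 is achievable: Integrate -> week 1; Research -> week 2; Test -> week 2; Review -> week 2; Draft -> week 4; Deploy -> week 2; Triage -> week 1; Handover -> week 1; Plan -> week 1.

week 2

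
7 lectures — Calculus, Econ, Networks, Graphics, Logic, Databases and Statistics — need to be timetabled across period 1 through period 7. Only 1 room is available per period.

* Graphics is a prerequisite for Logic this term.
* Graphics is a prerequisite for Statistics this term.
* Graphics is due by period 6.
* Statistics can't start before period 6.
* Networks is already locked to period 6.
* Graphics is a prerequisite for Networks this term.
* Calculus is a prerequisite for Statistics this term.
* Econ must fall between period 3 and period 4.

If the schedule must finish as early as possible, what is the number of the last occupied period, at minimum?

7

The precedence chain requires at least 2 distinct periods.
With at most 1 per period and 7 lectures, at least 7 periods are needed.
Networks can't be placed before period 6, so the schedule must run through at least period 6.
7 works (last occupied period: period 7): for example Logic -> period 4, Statistics -> period 7, Graphics -> period 1, Databases -> period 5, Networks -> period 6, Econ -> period 3, Calculus -> period 2.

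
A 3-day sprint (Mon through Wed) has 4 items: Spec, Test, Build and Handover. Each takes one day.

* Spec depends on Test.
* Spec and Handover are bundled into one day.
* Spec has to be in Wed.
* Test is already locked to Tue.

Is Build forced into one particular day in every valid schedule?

Build can be Mon (e.g. Test -> Tue, Spec -> Wed, Handover -> Wed, Build -> Mon) or Tue (e.g. Handover -> Wed; Test -> Tue; Spec -> Wed; Build -> Tue).

No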